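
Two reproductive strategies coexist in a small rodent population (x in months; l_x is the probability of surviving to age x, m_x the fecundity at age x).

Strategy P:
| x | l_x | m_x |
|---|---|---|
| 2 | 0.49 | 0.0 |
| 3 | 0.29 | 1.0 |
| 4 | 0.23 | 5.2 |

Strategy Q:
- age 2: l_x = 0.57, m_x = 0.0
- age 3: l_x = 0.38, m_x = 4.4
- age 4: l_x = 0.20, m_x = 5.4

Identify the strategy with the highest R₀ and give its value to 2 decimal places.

2.75

Strategy P: R₀ = 0.49×0.0 + 0.29×1.0 + 0.23×5.2 = 1.4860
Strategy Q: R₀ = 0.57×0.0 + 0.38×4.4 + 0.20×5.4 = 2.7520
Highest R₀: strategy Q with 2.7520.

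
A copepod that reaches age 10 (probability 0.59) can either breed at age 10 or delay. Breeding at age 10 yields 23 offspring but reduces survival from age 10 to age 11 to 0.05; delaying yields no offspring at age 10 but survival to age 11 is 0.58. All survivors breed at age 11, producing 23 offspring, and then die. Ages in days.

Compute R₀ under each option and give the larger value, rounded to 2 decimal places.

breed at age 10: R₀ = 0.59 × (23 + 0.05 × 23) = 0.59 × 24.1500 = 14.2485
delay to age 11: R₀ = 0.59 × (0.58 × 23) = 0.59 × 13.3400 = 7.8706
Higher: breed at age 10 (14.2485).

14.25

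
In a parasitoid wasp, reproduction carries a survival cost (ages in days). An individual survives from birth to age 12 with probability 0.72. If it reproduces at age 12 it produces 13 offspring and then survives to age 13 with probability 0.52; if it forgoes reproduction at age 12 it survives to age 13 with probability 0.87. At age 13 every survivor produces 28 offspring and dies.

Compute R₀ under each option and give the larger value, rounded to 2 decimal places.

19.84

breed at age 12: R₀ = 0.72 × (13 + 0.52 × 28) = 0.72 × 27.5600 = 19.8432
delay to age 13: R₀ = 0.72 × (0.87 × 28) = 0.72 × 24.3600 = 17.5392
Higher: breed at age 12 (19.8432).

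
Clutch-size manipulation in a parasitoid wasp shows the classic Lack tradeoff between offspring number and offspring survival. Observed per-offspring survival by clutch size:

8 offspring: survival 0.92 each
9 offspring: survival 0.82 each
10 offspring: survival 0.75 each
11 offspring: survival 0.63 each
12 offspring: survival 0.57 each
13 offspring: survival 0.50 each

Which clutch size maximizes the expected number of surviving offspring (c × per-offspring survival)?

Expected surviving offspring = c × s(c):
  c=8: 8 × 0.92 = 7.360
  c=9: 9 × 0.82 = 7.380
  c=10: 10 × 0.75 = 7.500
  c=11: 11 × 0.63 = 6.930
  c=12: 12 × 0.57 = 6.840
  c=13: 13 × 0.50 = 6.500
Maximum at c = 10 (7.500 surviving offspring).

10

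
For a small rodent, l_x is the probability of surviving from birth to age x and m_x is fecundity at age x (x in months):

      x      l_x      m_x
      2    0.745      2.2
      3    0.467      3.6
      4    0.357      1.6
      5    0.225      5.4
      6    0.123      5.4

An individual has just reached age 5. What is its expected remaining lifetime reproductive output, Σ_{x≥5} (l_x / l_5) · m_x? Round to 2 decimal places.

l_5 = 0.225. Conditional survival from age 5 to x is l_x / l_5.
  x=5: (0.225/0.225) × 5.4 = 5.4000
  x=6: (0.123/0.225) × 5.4 = 2.9520
Sum = 5.4000 + 2.9520 = 8.3520

8.35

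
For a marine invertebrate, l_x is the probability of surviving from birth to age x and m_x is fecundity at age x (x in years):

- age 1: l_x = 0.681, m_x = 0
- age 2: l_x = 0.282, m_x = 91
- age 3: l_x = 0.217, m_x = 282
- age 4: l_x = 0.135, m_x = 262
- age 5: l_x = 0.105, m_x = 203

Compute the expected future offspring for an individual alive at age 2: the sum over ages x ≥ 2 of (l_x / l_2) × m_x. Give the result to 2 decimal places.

509.01

l_2 = 0.282. Conditional survival from age 2 to x is l_x / l_2.
  x=2: (0.282/0.282) × 91 = 91.0000
  x=3: (0.217/0.282) × 282 = 217.0000
  x=4: (0.135/0.282) × 262 = 125.4255
  x=5: (0.105/0.282) × 203 = 75.5851
Sum = 91.0000 + 217.0000 + 125.4255 + 75.5851 = 509.0106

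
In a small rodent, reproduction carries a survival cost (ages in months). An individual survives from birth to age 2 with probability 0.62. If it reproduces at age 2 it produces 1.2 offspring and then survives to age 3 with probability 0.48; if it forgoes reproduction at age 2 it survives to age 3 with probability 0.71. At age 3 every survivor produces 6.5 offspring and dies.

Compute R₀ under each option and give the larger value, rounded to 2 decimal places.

breed at age 2: R₀ = 0.62 × (1.2 + 0.48 × 6.5) = 0.62 × 4.3200 = 2.6784
delay to age 3: R₀ = 0.62 × (0.71 × 6.5) = 0.62 × 4.6150 = 2.8613
Higher: delay to age 3 (2.8613).

2.86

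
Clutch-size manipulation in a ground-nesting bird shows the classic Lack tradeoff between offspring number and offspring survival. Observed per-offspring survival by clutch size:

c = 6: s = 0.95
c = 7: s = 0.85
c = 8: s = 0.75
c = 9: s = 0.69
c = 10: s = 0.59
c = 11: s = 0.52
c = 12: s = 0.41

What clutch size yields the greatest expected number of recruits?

Expected recruits = c × s(c):
  c=6: 6 × 0.95 = 5.700
  c=7: 7 × 0.85 = 5.950
  c=8: 8 × 0.75 = 6.000
  c=9: 9 × 0.69 = 6.210
  c=10: 10 × 0.59 = 5.900
  c=11: 11 × 0.52 = 5.720
  c=12: 12 × 0.41 = 4.920
Maximum at c = 9 (6.210 recruits).

9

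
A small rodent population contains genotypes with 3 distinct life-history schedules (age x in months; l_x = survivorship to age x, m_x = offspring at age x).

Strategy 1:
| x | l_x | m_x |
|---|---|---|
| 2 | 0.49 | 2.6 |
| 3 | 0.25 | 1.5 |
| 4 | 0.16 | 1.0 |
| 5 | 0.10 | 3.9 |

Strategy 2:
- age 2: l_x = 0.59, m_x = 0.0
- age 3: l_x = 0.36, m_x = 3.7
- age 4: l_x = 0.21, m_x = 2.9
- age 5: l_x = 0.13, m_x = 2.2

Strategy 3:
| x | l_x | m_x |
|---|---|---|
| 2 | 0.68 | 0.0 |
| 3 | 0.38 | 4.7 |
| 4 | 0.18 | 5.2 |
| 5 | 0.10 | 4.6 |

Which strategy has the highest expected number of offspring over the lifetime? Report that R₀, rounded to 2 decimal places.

Strategy 1: R₀ = 0.49×2.6 + 0.25×1.5 + 0.16×1.0 + 0.10×3.9 = 2.1990
Strategy 2: R₀ = 0.59×0.0 + 0.36×3.7 + 0.21×2.9 + 0.13×2.2 = 2.2270
Strategy 3: R₀ = 0.68×0.0 + 0.38×4.7 + 0.18×5.2 + 0.10×4.6 = 3.1820
Highest R₀: strategy 3 with 3.1820.

3.18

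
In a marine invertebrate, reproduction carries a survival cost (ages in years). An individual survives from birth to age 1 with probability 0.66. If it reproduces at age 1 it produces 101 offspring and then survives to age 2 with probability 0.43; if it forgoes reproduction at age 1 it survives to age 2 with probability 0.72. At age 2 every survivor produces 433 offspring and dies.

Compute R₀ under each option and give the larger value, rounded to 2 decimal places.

breed at age 1: R₀ = 0.66 × (101 + 0.43 × 433) = 0.66 × 287.1900 = 189.5454
delay to age 2: R₀ = 0.66 × (0.72 × 433) = 0.66 × 311.7600 = 205.7616
Higher: delay to age 2 (205.7616).

205.76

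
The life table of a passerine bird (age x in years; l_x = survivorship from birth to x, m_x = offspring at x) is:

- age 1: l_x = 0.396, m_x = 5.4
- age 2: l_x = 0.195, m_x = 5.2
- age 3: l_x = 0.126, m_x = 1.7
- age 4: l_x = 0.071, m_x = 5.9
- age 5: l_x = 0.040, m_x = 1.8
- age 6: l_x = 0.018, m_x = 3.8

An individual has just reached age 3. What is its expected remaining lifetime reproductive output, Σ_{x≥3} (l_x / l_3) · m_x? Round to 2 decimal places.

l_3 = 0.126. Conditional survival from age 3 to x is l_x / l_3.
  x=3: (0.126/0.126) × 1.7 = 1.7000
  x=4: (0.071/0.126) × 5.9 = 3.3246
  x=5: (0.040/0.126) × 1.8 = 0.5714
  x=6: (0.018/0.126) × 3.8 = 0.5429
Sum = 1.7000 + 3.3246 + 0.5714 + 0.5429 = 6.1389

6.14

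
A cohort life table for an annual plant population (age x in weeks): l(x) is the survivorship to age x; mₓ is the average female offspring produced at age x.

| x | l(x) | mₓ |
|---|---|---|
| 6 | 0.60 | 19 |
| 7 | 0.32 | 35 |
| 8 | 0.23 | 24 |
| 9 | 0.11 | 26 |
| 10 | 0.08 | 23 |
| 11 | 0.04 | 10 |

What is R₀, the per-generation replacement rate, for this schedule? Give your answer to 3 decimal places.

33.220

R₀ = Σ l(x) mₓ:
  age 6: 0.60 × 19 = 11.4000
  age 7: 0.32 × 35 = 11.2000
  age 8: 0.23 × 24 = 5.5200
  age 9: 0.11 × 26 = 2.8600
  age 10: 0.08 × 23 = 1.8400
  age 11: 0.04 × 10 = 0.4000
R₀ = 11.4000 + 11.2000 + 5.5200 + 2.8600 + 1.8400 + 0.4000 = 33.2200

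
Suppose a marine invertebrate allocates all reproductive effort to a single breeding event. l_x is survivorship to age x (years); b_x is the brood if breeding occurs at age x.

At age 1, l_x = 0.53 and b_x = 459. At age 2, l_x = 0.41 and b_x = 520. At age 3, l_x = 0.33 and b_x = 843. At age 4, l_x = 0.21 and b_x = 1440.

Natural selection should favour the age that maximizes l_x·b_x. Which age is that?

4

Expected offspring if breeding at age x = l_x × b_x:
  age 1: 0.53 × 459 = 243.270
  age 2: 0.41 × 520 = 213.200
  age 3: 0.33 × 843 = 278.190
  age 4: 0.21 × 1440 = 302.400
Maximum at age 4 (302.400).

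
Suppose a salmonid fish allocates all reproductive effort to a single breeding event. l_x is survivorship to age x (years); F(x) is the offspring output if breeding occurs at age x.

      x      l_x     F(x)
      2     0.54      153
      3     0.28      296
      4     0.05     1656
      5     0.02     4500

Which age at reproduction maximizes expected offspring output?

Expected offspring if breeding at age x = l_x × F(x):
  age 2: 0.54 × 153 = 82.620
  age 3: 0.28 × 296 = 82.880
  age 4: 0.05 × 1656 = 82.800
  age 5: 0.02 × 4500 = 90.000
Maximum at age 5 (90.000).

5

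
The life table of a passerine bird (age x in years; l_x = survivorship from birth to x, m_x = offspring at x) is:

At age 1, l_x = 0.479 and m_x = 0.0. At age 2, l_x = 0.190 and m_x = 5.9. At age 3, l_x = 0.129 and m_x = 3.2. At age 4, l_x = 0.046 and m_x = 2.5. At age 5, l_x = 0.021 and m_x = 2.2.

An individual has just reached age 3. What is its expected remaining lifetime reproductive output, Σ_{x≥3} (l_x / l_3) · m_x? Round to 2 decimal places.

l_3 = 0.129. Conditional survival from age 3 to x is l_x / l_3.
  x=3: (0.129/0.129) × 3.2 = 3.2000
  x=4: (0.046/0.129) × 2.5 = 0.8915
  x=5: (0.021/0.129) × 2.2 = 0.3581
Sum = 3.2000 + 0.8915 + 0.3581 = 4.4496

4.45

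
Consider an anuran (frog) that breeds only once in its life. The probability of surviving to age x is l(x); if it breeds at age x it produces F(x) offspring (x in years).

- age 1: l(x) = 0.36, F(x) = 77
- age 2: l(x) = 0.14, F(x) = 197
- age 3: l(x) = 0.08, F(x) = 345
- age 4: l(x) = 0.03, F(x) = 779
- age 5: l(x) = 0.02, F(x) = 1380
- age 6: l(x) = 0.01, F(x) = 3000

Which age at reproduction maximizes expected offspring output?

6

Expected offspring if breeding at age x = l(x) × F(x):
  age 1: 0.36 × 77 = 27.720
  age 2: 0.14 × 197 = 27.580
  age 3: 0.08 × 345 = 27.600
  age 4: 0.03 × 779 = 23.370
  age 5: 0.02 × 1380 = 27.600
  age 6: 0.01 × 3000 = 30.000
Maximum at age 6 (30.000).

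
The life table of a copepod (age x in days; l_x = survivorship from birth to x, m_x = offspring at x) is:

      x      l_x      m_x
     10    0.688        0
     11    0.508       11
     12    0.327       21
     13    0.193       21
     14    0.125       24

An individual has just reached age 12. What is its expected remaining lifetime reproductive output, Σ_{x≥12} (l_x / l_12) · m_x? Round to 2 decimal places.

l_12 = 0.327. Conditional survival from age 12 to x is l_x / l_12.
  x=12: (0.327/0.327) × 21 = 21.0000
  x=13: (0.193/0.327) × 21 = 12.3945
  x=14: (0.125/0.327) × 24 = 9.1743
Sum = 21.0000 + 12.3945 + 9.1743 = 42.5688

42.57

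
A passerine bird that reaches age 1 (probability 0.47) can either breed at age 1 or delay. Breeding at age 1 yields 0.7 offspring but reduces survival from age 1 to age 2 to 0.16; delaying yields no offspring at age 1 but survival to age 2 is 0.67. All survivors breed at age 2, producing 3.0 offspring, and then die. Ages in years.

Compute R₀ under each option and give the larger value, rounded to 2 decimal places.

breed at age 1: R₀ = 0.47 × (0.7 + 0.16 × 3.0) = 0.47 × 1.1800 = 0.5546
delay to age 2: R₀ = 0.47 × (0.67 × 3.0) = 0.47 × 2.0100 = 0.9447
Higher: delay to age 2 (0.9447).

0.94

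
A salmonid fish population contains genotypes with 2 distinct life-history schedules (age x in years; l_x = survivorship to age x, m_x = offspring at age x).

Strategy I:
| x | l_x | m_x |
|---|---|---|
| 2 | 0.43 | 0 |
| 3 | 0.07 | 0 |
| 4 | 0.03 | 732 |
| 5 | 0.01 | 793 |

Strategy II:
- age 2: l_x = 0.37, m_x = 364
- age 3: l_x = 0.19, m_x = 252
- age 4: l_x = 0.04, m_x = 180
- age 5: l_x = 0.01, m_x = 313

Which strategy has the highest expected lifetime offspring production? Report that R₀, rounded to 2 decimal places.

Strategy I: R₀ = 0.43×0 + 0.07×0 + 0.03×732 + 0.01×793 = 29.8900
Strategy II: R₀ = 0.37×364 + 0.19×252 + 0.04×180 + 0.01×313 = 192.8900
Highest R₀: strategy II with 192.8900.

192.89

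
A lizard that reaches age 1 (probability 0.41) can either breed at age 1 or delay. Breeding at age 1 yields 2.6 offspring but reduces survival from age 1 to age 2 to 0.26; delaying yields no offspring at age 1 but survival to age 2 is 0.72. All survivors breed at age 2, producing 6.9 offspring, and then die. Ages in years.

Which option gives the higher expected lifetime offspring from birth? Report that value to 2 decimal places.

2.04

breed at age 1: R₀ = 0.41 × (2.6 + 0.26 × 6.9) = 0.41 × 4.3940 = 1.8015
delay to age 2: R₀ = 0.41 × (0.72 × 6.9) = 0.41 × 4.9680 = 2.0369
Higher: delay to age 2 (2.0369).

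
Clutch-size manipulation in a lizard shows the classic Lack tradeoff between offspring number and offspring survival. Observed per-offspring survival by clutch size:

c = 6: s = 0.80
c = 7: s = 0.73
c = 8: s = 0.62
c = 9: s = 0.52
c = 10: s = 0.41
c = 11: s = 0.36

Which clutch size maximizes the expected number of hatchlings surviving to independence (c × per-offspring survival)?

7

Expected hatchlings surviving to independence = c × s(c):
  c=6: 6 × 0.80 = 4.800
  c=7: 7 × 0.73 = 5.110
  c=8: 8 × 0.62 = 4.960
  c=9: 9 × 0.52 = 4.680
  c=10: 10 × 0.41 = 4.100
  c=11: 11 × 0.36 = 3.960
Maximum at c = 7 (5.110 hatchlings surviving to independence).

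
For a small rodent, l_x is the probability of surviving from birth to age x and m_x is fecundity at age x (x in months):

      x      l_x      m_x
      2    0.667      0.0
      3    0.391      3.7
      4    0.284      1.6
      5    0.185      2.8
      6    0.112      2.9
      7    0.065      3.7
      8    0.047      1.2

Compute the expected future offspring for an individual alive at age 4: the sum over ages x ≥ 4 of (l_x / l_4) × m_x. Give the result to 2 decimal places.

l_4 = 0.284. Conditional survival from age 4 to x is l_x / l_4.
  x=4: (0.284/0.284) × 1.6 = 1.6000
  x=5: (0.185/0.284) × 2.8 = 1.8239
  x=6: (0.112/0.284) × 2.9 = 1.1437
  x=7: (0.065/0.284) × 3.7 = 0.8468
  x=8: (0.047/0.284) × 1.2 = 0.1986
Sum = 1.6000 + 1.8239 + 1.1437 + 0.8468 + 0.1986 = 5.6130

5.61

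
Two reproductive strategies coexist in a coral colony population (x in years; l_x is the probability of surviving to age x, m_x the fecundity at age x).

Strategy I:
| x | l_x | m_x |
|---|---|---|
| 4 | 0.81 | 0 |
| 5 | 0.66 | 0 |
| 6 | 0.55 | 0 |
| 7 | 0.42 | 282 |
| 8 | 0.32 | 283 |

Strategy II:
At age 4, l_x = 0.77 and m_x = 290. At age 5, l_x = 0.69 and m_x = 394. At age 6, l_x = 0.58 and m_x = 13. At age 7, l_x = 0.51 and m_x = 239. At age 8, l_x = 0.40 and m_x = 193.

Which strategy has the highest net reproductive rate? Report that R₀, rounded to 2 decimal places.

701.79

Strategy I: R₀ = 0.81×0 + 0.66×0 + 0.55×0 + 0.42×282 + 0.32×283 = 209.0000
Strategy II: R₀ = 0.77×290 + 0.69×394 + 0.58×13 + 0.51×239 + 0.40×193 = 701.7900
Highest R₀: strategy II with 701.7900.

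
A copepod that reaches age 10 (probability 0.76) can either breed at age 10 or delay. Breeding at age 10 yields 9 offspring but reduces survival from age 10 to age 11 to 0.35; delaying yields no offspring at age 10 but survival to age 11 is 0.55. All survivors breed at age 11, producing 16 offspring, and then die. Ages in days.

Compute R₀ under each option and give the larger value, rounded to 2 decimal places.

breed at age 10: R₀ = 0.76 × (9 + 0.35 × 16) = 0.76 × 14.6000 = 11.0960
delay to age 11: R₀ = 0.76 × (0.55 × 16) = 0.76 × 8.8000 = 6.6880
Higher: breed at age 10 (11.0960).

11.10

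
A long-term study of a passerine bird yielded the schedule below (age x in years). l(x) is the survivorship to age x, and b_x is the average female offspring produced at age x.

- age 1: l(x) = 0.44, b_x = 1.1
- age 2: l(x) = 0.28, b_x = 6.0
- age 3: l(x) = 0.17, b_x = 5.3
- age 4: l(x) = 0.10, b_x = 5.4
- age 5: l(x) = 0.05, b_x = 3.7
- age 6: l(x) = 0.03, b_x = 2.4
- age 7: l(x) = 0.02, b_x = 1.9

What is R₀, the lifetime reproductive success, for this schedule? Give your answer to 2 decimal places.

3.90

R₀ = Σ l(x) b_x:
  age 1: 0.44 × 1.1 = 0.4840
  age 2: 0.28 × 6.0 = 1.6800
  age 3: 0.17 × 5.3 = 0.9010
  age 4: 0.10 × 5.4 = 0.5400
  age 5: 0.05 × 3.7 = 0.1850
  age 6: 0.03 × 2.4 = 0.0720
  age 7: 0.02 × 1.9 = 0.0380
R₀ = 0.4840 + 1.6800 + 0.9010 + 0.5400 + 0.1850 + 0.0720 + 0.0380 = 3.9000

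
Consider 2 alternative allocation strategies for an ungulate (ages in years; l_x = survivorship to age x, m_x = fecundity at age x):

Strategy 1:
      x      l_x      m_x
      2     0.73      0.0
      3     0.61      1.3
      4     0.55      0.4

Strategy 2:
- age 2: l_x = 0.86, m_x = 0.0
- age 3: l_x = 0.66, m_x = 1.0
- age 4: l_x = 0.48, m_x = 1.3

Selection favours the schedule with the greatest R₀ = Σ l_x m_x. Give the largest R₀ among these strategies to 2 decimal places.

1.28

Strategy 1: R₀ = 0.73×0.0 + 0.61×1.3 + 0.55×0.4 = 1.0130
Strategy 2: R₀ = 0.86×0.0 + 0.66×1.0 + 0.48×1.3 = 1.2840
Highest R₀: strategy 2 with 1.2840.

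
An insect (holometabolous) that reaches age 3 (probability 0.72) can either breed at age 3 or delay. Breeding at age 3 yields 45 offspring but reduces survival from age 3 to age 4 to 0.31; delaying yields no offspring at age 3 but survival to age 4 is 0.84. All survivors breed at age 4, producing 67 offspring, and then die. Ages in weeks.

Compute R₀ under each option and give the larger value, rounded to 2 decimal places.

breed at age 3: R₀ = 0.72 × (45 + 0.31 × 67) = 0.72 × 65.7700 = 47.3544
delay to age 4: R₀ = 0.72 × (0.84 × 67) = 0.72 × 56.2800 = 40.5216
Higher: breed at age 3 (47.3544).

47.35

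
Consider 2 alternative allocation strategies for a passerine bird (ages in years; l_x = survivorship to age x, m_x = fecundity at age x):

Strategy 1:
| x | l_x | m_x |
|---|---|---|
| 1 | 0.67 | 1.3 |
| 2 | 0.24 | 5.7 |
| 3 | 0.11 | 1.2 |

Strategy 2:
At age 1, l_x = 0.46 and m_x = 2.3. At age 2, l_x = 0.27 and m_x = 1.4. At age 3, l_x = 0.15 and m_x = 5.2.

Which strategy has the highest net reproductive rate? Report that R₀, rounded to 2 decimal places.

Strategy 1: R₀ = 0.67×1.3 + 0.24×5.7 + 0.11×1.2 = 2.3710
Strategy 2: R₀ = 0.46×2.3 + 0.27×1.4 + 0.15×5.2 = 2.2160
Highest R₀: strategy 1 with 2.3710.

2.37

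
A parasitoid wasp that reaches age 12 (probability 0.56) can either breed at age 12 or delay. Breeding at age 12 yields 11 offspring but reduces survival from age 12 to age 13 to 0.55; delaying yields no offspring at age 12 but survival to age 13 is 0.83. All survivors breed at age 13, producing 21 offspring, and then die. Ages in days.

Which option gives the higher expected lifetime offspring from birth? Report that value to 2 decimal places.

12.63

breed at age 12: R₀ = 0.56 × (11 + 0.55 × 21) = 0.56 × 22.5500 = 12.6280
delay to age 13: R₀ = 0.56 × (0.83 × 21) = 0.56 × 17.4300 = 9.7608
Higher: breed at age 12 (12.6280).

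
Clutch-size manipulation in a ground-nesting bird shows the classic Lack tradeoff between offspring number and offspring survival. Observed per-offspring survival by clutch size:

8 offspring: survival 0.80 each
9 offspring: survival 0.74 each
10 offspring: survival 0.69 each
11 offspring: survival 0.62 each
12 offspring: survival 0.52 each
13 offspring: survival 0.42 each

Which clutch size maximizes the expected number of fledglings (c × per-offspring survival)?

10

Expected fledglings = c × s(c):
  c=8: 8 × 0.80 = 6.400
  c=9: 9 × 0.74 = 6.660
  c=10: 10 × 0.69 = 6.900
  c=11: 11 × 0.62 = 6.820
  c=12: 12 × 0.52 = 6.240
  c=13: 13 × 0.42 = 5.460
Maximum at c = 10 (6.900 fledglings).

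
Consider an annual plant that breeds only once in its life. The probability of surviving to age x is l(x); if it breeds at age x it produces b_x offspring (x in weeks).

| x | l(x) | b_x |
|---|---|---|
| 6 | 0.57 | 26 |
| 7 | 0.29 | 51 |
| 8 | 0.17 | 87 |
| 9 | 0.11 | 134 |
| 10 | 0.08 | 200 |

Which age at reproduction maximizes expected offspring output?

Expected offspring if breeding at age x = l(x) × b_x:
  age 6: 0.57 × 26 = 14.820
  age 7: 0.29 × 51 = 14.790
  age 8: 0.17 × 87 = 14.790
  age 9: 0.11 × 134 = 14.740
  age 10: 0.08 × 200 = 16.000
Maximum at age 10 (16.000).

10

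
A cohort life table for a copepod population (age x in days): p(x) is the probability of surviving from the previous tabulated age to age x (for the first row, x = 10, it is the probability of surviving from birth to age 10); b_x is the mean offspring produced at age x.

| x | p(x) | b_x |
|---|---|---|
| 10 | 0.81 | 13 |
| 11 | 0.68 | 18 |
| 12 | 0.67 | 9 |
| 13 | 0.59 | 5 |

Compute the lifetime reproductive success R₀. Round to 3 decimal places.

Survivorship from birth: l_x = p_10·p_11·…·p_x.
  l_10 = 0.81000
  l_11 = 0.55080
  l_12 = 0.36904
  l_13 = 0.21773
R₀ = Σ l_x b_x:
  age 10: 0.81000 × 13 = 10.5300
  age 11: 0.55080 × 18 = 9.9144
  age 12: 0.36904 × 9 = 3.3214
  age 13: 0.21773 × 5 = 1.0887
R₀ = 10.5300 + 9.9144 + 3.3214 + 1.0887 = 24.8544

24.854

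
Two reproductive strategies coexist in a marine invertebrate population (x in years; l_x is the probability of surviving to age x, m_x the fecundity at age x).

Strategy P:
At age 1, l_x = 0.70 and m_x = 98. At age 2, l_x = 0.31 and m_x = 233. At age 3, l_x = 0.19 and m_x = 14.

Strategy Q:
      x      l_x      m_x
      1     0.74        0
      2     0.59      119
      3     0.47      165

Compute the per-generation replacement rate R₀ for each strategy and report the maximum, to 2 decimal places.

147.76

Strategy P: R₀ = 0.70×98 + 0.31×233 + 0.19×14 = 143.4900
Strategy Q: R₀ = 0.74×0 + 0.59×119 + 0.47×165 = 147.7600
Highest R₀: strategy Q with 147.7600.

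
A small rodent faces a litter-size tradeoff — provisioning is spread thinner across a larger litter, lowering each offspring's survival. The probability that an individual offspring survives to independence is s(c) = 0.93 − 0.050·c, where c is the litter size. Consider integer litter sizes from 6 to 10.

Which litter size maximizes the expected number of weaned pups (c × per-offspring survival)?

9

Expected weaned pups = c × s(c):
  c=6: 6 × 0.630 = 3.780
  c=7: 7 × 0.580 = 4.060
  c=8: 8 × 0.530 = 4.240
  c=9: 9 × 0.480 = 4.320
  c=10: 10 × 0.430 = 4.300
Maximum at c = 9 (4.320 weaned pups).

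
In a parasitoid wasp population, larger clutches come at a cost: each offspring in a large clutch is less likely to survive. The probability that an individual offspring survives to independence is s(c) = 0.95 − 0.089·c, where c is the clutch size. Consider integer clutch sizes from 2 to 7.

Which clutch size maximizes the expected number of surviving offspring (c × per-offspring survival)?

5

Expected surviving offspring = c × s(c):
  c=2: 2 × 0.772 = 1.544
  c=3: 3 × 0.683 = 2.049
  c=4: 4 × 0.594 = 2.376
  c=5: 5 × 0.505 = 2.525
  c=6: 6 × 0.416 = 2.496
  c=7: 7 × 0.327 = 2.289
Maximum at c = 5 (2.525 surviving offspring).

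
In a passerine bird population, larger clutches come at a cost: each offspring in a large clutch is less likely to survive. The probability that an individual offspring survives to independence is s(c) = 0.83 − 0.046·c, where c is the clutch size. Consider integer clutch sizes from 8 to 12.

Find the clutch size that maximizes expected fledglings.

Expected fledglings = c × s(c):
  c=8: 8 × 0.462 = 3.696
  c=9: 9 × 0.416 = 3.744
  c=10: 10 × 0.370 = 3.700
  c=11: 11 × 0.324 = 3.564
  c=12: 12 × 0.278 = 3.336
Maximum at c = 9 (3.744 fledglings).

9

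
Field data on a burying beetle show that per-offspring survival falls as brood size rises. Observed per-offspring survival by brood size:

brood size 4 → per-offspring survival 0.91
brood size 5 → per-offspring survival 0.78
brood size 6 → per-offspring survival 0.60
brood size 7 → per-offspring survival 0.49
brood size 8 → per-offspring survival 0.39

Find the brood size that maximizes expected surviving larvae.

Expected surviving larvae = c × s(c):
  c=4: 4 × 0.91 = 3.640
  c=5: 5 × 0.78 = 3.900
  c=6: 6 × 0.60 = 3.600
  c=7: 7 × 0.49 = 3.430
  c=8: 8 × 0.39 = 3.120
Maximum at c = 5 (3.900 surviving larvae).

5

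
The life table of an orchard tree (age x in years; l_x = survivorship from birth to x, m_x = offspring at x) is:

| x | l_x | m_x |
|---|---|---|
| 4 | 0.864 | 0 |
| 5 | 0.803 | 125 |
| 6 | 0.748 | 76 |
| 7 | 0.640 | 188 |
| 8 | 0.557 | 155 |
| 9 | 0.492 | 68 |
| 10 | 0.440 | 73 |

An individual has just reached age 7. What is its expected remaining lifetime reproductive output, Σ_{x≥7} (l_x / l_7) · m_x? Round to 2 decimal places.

l_7 = 0.640. Conditional survival from age 7 to x is l_x / l_7.
  x=7: (0.640/0.640) × 188 = 188.0000
  x=8: (0.557/0.640) × 155 = 134.8984
  x=9: (0.492/0.640) × 68 = 52.2750
  x=10: (0.440/0.640) × 73 = 50.1875
Sum = 188.0000 + 134.8984 + 52.2750 + 50.1875 = 425.3609

425.36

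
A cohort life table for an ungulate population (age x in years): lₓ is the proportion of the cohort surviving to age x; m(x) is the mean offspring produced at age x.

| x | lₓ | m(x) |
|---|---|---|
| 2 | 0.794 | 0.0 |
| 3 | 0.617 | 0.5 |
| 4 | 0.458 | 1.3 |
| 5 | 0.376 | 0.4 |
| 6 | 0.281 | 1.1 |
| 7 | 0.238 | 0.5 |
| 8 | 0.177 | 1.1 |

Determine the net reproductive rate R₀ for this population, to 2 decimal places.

R₀ = Σ lₓ m(x):
  age 2: 0.794 × 0.0 = 0.0000
  age 3: 0.617 × 0.5 = 0.3085
  age 4: 0.458 × 1.3 = 0.5954
  age 5: 0.376 × 0.4 = 0.1504
  age 6: 0.281 × 1.1 = 0.3091
  age 7: 0.238 × 0.5 = 0.1190
  age 8: 0.177 × 1.1 = 0.1947
R₀ = 0.0000 + 0.3085 + 0.5954 + 0.1504 + 0.3091 + 0.1190 + 0.1947 = 1.6771

1.68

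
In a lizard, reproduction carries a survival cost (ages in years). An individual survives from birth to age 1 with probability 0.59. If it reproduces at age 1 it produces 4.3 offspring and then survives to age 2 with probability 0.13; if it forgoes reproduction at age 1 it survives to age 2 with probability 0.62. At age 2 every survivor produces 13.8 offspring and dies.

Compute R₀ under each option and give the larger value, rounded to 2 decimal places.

breed at age 1: R₀ = 0.59 × (4.3 + 0.13 × 13.8) = 0.59 × 6.0940 = 3.5955
delay to age 2: R₀ = 0.59 × (0.62 × 13.8) = 0.59 × 8.5560 = 5.0480
Higher: delay to age 2 (5.0480).

5.05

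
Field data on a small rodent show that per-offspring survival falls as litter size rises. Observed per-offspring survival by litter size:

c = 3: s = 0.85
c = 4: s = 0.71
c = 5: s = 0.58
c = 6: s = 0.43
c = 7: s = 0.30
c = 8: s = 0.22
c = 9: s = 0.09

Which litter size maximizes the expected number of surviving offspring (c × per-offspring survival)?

Expected surviving offspring = c × s(c):
  c=3: 3 × 0.85 = 2.550
  c=4: 4 × 0.71 = 2.840
  c=5: 5 × 0.58 = 2.900
  c=6: 6 × 0.43 = 2.580
  c=7: 7 × 0.30 = 2.100
  c=8: 8 × 0.22 = 1.760
  c=9: 9 × 0.09 = 0.810
Maximum at c = 5 (2.900 surviving offspring).

5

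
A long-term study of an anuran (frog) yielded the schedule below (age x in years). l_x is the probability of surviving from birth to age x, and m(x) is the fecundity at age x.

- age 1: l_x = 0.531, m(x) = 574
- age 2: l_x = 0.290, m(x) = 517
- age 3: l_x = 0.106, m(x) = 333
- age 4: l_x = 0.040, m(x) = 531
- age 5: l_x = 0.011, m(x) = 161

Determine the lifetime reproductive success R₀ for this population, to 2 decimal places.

513.03

R₀ = Σ l_x m(x):
  age 1: 0.531 × 574 = 304.7940
  age 2: 0.290 × 517 = 149.9300
  age 3: 0.106 × 333 = 35.2980
  age 4: 0.040 × 531 = 21.2400
  age 5: 0.011 × 161 = 1.7710
R₀ = 304.7940 + 149.9300 + 35.2980 + 21.2400 + 1.7710 = 513.0330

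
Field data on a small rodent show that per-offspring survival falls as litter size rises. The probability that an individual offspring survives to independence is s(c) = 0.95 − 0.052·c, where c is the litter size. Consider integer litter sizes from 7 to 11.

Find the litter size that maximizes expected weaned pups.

Expected weaned pups = c × s(c):
  c=7: 7 × 0.586 = 4.102
  c=8: 8 × 0.534 = 4.272
  c=9: 9 × 0.482 = 4.338
  c=10: 10 × 0.430 = 4.300
  c=11: 11 × 0.378 = 4.158
Maximum at c = 9 (4.338 weaned pups).

9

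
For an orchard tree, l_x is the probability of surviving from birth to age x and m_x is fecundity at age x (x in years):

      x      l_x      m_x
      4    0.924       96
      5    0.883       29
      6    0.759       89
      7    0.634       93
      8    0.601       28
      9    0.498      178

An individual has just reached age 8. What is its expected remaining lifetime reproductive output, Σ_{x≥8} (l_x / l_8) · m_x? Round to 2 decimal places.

l_8 = 0.601. Conditional survival from age 8 to x is l_x / l_8.
  x=8: (0.601/0.601) × 28 = 28.0000
  x=9: (0.498/0.601) × 178 = 147.4942
Sum = 28.0000 + 147.4942 = 175.4942

175.49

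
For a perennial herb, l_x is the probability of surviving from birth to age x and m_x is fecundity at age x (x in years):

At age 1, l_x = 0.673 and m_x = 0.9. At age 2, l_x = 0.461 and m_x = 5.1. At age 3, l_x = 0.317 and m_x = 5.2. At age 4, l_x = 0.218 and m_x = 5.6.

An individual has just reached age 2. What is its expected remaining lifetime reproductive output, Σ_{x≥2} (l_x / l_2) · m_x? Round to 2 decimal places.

l_2 = 0.461. Conditional survival from age 2 to x is l_x / l_2.
  x=2: (0.461/0.461) × 5.1 = 5.1000
  x=3: (0.317/0.461) × 5.2 = 3.5757
  x=4: (0.218/0.461) × 5.6 = 2.6482
Sum = 5.1000 + 3.5757 + 2.6482 = 11.3239

11.32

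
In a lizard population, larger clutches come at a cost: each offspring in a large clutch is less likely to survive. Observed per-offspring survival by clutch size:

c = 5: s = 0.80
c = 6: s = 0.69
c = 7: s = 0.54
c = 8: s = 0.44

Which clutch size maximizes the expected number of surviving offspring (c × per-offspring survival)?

Expected surviving offspring = c × s(c):
  c=5: 5 × 0.80 = 4.000
  c=6: 6 × 0.69 = 4.140
  c=7: 7 × 0.54 = 3.780
  c=8: 8 × 0.44 = 3.520
Maximum at c = 6 (4.140 surviving offspring).

6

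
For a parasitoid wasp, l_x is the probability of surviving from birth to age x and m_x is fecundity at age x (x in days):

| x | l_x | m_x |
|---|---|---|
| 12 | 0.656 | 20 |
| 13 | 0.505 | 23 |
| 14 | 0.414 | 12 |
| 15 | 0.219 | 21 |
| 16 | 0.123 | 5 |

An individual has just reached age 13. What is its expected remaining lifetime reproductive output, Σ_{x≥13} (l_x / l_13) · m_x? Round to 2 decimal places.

l_13 = 0.505. Conditional survival from age 13 to x is l_x / l_13.
  x=13: (0.505/0.505) × 23 = 23.0000
  x=14: (0.414/0.505) × 12 = 9.8376
  x=15: (0.219/0.505) × 21 = 9.1069
  x=16: (0.123/0.505) × 5 = 1.2178
Sum = 23.0000 + 9.8376 + 9.1069 + 1.2178 = 43.1624

43.16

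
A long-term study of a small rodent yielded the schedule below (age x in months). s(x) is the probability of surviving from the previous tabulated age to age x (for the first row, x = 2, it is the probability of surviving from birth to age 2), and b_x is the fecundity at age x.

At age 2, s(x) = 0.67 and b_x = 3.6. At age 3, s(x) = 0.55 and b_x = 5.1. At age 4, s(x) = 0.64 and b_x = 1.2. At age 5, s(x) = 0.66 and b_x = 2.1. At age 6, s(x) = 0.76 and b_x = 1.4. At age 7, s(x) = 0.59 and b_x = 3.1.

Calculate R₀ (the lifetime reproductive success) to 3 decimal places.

Survivorship from birth: l_x = s_2·s_3·…·s_x.
  l_2 = 0.67000
  l_3 = 0.36850
  l_4 = 0.23584
  l_5 = 0.15565
  l_6 = 0.11830
  l_7 = 0.06980
R₀ = Σ l_x b_x:
  age 2: 0.67000 × 3.6 = 2.4120
  age 3: 0.36850 × 5.1 = 1.8793
  age 4: 0.23584 × 1.2 = 0.2830
  age 5: 0.15565 × 2.1 = 0.3269
  age 6: 0.11830 × 1.4 = 0.1656
  age 7: 0.06980 × 3.1 = 0.2164
R₀ = 2.4120 + 1.8793 + 0.2830 + 0.3269 + 0.1656 + 0.2164 = 5.2832

5.283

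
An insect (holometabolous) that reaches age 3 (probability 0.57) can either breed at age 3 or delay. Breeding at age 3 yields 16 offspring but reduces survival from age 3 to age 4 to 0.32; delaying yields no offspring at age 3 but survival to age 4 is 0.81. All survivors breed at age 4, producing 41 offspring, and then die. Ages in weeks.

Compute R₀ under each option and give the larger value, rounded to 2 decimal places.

18.93

breed at age 3: R₀ = 0.57 × (16 + 0.32 × 41) = 0.57 × 29.1200 = 16.5984
delay to age 4: R₀ = 0.57 × (0.81 × 41) = 0.57 × 33.2100 = 18.9297
Higher: delay to age 4 (18.9297).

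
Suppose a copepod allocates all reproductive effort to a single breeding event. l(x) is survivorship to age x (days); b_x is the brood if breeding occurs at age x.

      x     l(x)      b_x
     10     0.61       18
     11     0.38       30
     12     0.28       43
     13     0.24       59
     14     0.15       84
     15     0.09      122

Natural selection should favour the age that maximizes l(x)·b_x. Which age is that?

13

Expected offspring if breeding at age x = l(x) × b_x:
  age 10: 0.61 × 18 = 10.980
  age 11: 0.38 × 30 = 11.400
  age 12: 0.28 × 43 = 12.040
  age 13: 0.24 × 59 = 14.160
  age 14: 0.15 × 84 = 12.600
  age 15: 0.09 × 122 = 10.980
Maximum at age 13 (14.160).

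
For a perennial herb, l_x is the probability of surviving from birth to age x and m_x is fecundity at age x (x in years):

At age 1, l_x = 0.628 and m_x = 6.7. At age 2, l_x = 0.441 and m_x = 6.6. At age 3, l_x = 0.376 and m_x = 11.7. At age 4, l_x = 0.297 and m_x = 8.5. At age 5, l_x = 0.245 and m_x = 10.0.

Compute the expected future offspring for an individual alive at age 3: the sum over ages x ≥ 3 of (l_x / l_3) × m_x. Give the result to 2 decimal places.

24.93

l_3 = 0.376. Conditional survival from age 3 to x is l_x / l_3.
  x=3: (0.376/0.376) × 11.7 = 11.7000
  x=4: (0.297/0.376) × 8.5 = 6.7141
  x=5: (0.245/0.376) × 10.0 = 6.5160
Sum = 11.7000 + 6.7141 + 6.5160 = 24.9301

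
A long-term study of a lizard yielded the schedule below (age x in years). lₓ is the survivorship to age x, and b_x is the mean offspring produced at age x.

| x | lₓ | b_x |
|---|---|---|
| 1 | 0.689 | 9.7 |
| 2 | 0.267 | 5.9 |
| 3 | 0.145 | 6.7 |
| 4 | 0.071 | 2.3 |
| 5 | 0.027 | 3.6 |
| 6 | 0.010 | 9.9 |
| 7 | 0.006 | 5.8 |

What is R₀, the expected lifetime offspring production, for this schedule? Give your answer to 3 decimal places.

9.624

R₀ = Σ lₓ b_x:
  age 1: 0.689 × 9.7 = 6.6833
  age 2: 0.267 × 5.9 = 1.5753
  age 3: 0.145 × 6.7 = 0.9715
  age 4: 0.071 × 2.3 = 0.1633
  age 5: 0.027 × 3.6 = 0.0972
  age 6: 0.010 × 9.9 = 0.0990
  age 7: 0.006 × 5.8 = 0.0348
R₀ = 6.6833 + 1.5753 + 0.9715 + 0.1633 + 0.0972 + 0.0990 + 0.0348 = 9.6244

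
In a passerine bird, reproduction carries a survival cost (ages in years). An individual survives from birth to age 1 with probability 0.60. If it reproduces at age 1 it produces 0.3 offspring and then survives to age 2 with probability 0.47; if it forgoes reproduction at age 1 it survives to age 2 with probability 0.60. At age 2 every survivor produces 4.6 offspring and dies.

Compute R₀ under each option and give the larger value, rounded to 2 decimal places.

breed at age 1: R₀ = 0.60 × (0.3 + 0.47 × 4.6) = 0.60 × 2.4620 = 1.4772
delay to age 2: R₀ = 0.60 × (0.60 × 4.6) = 0.60 × 2.7600 = 1.6560
Higher: delay to age 2 (1.6560).

1.66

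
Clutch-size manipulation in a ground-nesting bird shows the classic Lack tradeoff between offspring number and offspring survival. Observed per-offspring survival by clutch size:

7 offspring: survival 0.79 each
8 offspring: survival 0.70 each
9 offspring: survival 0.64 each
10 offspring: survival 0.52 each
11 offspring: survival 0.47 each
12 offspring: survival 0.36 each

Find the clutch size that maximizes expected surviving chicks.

9

Expected surviving chicks = c × s(c):
  c=7: 7 × 0.79 = 5.530
  c=8: 8 × 0.70 = 5.600
  c=9: 9 × 0.64 = 5.760
  c=10: 10 × 0.52 = 5.200
  c=11: 11 × 0.47 = 5.170
  c=12: 12 × 0.36 = 4.320
Maximum at c = 9 (5.760 surviving chicks).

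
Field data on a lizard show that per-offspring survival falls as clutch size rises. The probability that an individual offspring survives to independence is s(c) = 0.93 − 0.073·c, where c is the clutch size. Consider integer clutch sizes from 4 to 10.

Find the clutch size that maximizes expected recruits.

6

Expected recruits = c × s(c):
  c=4: 4 × 0.638 = 2.552
  c=5: 5 × 0.565 = 2.825
  c=6: 6 × 0.492 = 2.952
  c=7: 7 × 0.419 = 2.933
  c=8: 8 × 0.346 = 2.768
  c=9: 9 × 0.273 = 2.457
  c=10: 10 × 0.200 = 2.000
Maximum at c = 6 (2.952 recruits).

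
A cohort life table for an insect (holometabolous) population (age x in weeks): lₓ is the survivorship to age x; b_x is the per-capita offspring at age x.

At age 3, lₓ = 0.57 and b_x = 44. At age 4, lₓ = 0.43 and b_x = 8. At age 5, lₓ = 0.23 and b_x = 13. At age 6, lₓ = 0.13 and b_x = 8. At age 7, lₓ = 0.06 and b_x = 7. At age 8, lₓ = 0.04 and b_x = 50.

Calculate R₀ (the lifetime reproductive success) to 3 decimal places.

34.970

R₀ = Σ lₓ b_x:
  age 3: 0.57 × 44 = 25.0800
  age 4: 0.43 × 8 = 3.4400
  age 5: 0.23 × 13 = 2.9900
  age 6: 0.13 × 8 = 1.0400
  age 7: 0.06 × 7 = 0.4200
  age 8: 0.04 × 50 = 2.0000
R₀ = 25.0800 + 3.4400 + 2.9900 + 1.0400 + 0.4200 + 2.0000 = 34.9700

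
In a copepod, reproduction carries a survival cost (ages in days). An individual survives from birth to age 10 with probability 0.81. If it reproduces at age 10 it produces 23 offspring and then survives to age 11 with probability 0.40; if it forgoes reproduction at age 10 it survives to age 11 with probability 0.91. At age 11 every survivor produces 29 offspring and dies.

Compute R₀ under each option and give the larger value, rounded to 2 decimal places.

28.03

breed at age 10: R₀ = 0.81 × (23 + 0.40 × 29) = 0.81 × 34.6000 = 28.0260
delay to age 11: R₀ = 0.81 × (0.91 × 29) = 0.81 × 26.3900 = 21.3759
Higher: breed at age 10 (28.0260).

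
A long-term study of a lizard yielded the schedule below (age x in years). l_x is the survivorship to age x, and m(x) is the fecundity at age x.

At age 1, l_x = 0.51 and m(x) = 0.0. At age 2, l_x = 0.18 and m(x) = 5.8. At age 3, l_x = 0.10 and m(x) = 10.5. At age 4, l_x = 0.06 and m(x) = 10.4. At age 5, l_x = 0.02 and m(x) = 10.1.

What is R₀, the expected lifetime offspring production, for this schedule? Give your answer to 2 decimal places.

R₀ = Σ l_x m(x):
  age 1: 0.51 × 0.0 = 0.0000
  age 2: 0.18 × 5.8 = 1.0440
  age 3: 0.10 × 10.5 = 1.0500
  age 4: 0.06 × 10.4 = 0.6240
  age 5: 0.02 × 10.1 = 0.2020
R₀ = 0.0000 + 1.0440 + 1.0500 + 0.6240 + 0.2020 = 2.9200

2.92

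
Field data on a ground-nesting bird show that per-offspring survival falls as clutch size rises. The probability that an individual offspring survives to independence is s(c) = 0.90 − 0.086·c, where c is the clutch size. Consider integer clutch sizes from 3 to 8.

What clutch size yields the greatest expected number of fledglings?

5

Expected fledglings = c × s(c):
  c=3: 3 × 0.642 = 1.926
  c=4: 4 × 0.556 = 2.224
  c=5: 5 × 0.470 = 2.350
  c=6: 6 × 0.384 = 2.304
  c=7: 7 × 0.298 = 2.086
  c=8: 8 × 0.212 = 1.696
Maximum at c = 5 (2.350 fledglings).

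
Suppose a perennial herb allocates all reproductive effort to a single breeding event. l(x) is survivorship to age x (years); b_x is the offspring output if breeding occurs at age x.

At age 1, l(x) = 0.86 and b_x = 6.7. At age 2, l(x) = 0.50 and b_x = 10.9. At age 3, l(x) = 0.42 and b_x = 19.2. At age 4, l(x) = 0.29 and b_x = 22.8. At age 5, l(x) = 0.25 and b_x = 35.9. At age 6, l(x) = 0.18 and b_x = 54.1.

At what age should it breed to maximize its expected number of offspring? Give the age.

6

Expected offspring if breeding at age x = l(x) × b_x:
  age 1: 0.86 × 6.7 = 5.762
  age 2: 0.50 × 10.9 = 5.450
  age 3: 0.42 × 19.2 = 8.064
  age 4: 0.29 × 22.8 = 6.612
  age 5: 0.25 × 35.9 = 8.975
  age 6: 0.18 × 54.1 = 9.738
Maximum at age 6 (9.738).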